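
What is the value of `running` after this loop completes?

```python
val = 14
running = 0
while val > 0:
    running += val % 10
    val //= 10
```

Let's trace through this code step by step.

Initialize: val = 14
Initialize: running = 0
Entering loop: while val > 0:
After iteration 1: val = 1, running = 4
After iteration 2: val = 0, running = 5
Loop ends.

Final answer: 5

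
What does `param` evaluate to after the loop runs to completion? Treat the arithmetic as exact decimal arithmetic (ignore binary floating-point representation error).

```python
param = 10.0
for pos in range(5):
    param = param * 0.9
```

Let's trace through this code step by step.

Initialize: param = 10.0
Entering loop: for pos in range(5):
After iteration 1: pos = 0, param = 9.0
After iteration 2: pos = 1, param = 8.1
After iteration 3: pos = 2, param = 7.29
After iteration 4: pos = 3, param = 6.561
After iteration 5: pos = 4, param = 5.9049
Loop ends.

Final answer: 5.9049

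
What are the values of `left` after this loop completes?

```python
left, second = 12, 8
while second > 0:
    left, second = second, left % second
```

Let's trace through this code step by step.

Initialize: left = 12
Initialize: second = 8
Entering loop: while second > 0:
After iteration 1: left = 8, second = 4
After iteration 2: left = 4, second = 0
Loop ends.

Final answer: 4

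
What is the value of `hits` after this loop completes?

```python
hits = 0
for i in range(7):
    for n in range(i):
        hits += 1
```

Let's trace through this code step by step.

Initialize: hits = 0
Entering loop: for i in range(7):
After iteration 1: i = 0, hits = 0
After iteration 2: i = 1, hits = 1, n = 0
After iteration 3: i = 2, hits = 3, n = 1
After iteration 4: i = 3, hits = 6, n = 2
After iteration 5: i = 4, hits = 10, n = 3
After iteration 6: i = 5, hits = 15, n = 4
After iteration 7: i = 6, hits = 21, n = 5
Loop ends.

Final answer: 21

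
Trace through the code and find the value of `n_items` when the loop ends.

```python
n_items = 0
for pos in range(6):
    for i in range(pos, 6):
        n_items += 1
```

Let's trace through this code step by step.

Initialize: n_items = 0
Entering loop: for pos in range(6):
After iteration 1: pos = 0, n_items = 6
After iteration 2: pos = 1, n_items = 11
After iteration 3: pos = 2, n_items = 15
After iteration 4: pos = 3, n_items = 18
After iteration 5: pos = 4, n_items = 20
After iteration 6: pos = 5, n_items = 21
Loop ends.

Final answer: 21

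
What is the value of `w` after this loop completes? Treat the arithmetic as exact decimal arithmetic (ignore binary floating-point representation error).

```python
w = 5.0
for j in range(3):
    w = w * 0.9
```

Let's trace through this code step by step.

Initialize: w = 5.0
Entering loop: for j in range(3):
After iteration 1: j = 0, w = 4.5
After iteration 2: j = 1, w = 4.05
After iteration 3: j = 2, w = 3.645
Loop ends.

Final answer: 3.645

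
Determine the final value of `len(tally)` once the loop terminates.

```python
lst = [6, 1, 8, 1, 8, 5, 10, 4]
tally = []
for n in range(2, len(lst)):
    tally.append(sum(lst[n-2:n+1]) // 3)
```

Let's trace through this code step by step.

Initialize: lst = [6, 1, 8, 1, 8, 5, 10, 4]
Initialize: tally = []
Entering loop: for n in range(2, len(lst)):
After iteration 1: n = 2, tally = [5]
After iteration 2: n = 3, tally = [5, 3]
After iteration 3: n = 4, tally = [5, 3, 5]
After iteration 4: n = 5, tally = [5, 3, 5, 4]
After iteration 5: n = 6, tally = [5, 3, 5, 4, 7]
After iteration 6: n = 7, tally = [5, 3, 5, 4, 7, 6]
Loop ends.
len(tally) = 6

Final answer: 6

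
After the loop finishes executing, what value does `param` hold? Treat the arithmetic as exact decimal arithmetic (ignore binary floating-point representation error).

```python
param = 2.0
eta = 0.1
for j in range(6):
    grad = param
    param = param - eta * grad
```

Let's trace through this code step by step.

Initialize: param = 2.0
Initialize: eta = 0.1
Entering loop: for j in range(6):
After iteration 1: j = 0, param = 1.8, grad = 2.0
After iteration 2: j = 1, param = 1.62, grad = 1.8
After iteration 3: j = 2, param = 1.458, grad = 1.62
After iteration 4: j = 3, param = 1.3122, grad = 1.458
After iteration 5: j = 4, param = 1.18098, grad = 1.3122
After iteration 6: j = 5, param = 1.062882, grad = 1.18098
Loop ends.

Final answer: 1.062882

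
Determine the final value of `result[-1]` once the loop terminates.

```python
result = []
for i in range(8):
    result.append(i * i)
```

Let's trace through this code step by step.

Initialize: result = []
Entering loop: for i in range(8):
After iteration 1: i = 0, result = [0]
After iteration 2: i = 1, result = [0, 1]
After iteration 3: i = 2, result = [0, 1, 4]
After iteration 4: i = 3, result = [0, 1, 4, 9]
After iteration 5: i = 4, result = [0, 1, 4, 9, 16]
After iteration 6: i = 5, result = [0, 1, 4, 9, 16, 25]
After iteration 7: i = 6, result = [0, 1, 4, 9, 16, 25, 36]
After iteration 8: i = 7, result = [0, 1, 4, 9, 16, 25, 36, 49]
Loop ends.
result[-1] = 49

Final answer: 49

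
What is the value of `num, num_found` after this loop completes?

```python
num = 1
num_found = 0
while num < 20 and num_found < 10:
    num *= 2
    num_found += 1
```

Let's trace through this code step by step.

Initialize: num = 1
Initialize: num_found = 0
Entering loop: while num < 20 and num_found < 10:
After iteration 1: num = 2, num_found = 1
After iteration 2: num = 4, num_found = 2
After iteration 3: num = 8, num_found = 3
After iteration 4: num = 16, num_found = 4
After iteration 5: num = 32, num_found = 5
Loop ends.

Final answer: 32, 5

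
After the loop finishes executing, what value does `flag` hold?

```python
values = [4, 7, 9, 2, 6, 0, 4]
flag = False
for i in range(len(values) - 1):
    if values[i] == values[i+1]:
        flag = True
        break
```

Let's trace through this code step by step.

Initialize: values = [4, 7, 9, 2, 6, 0, 4]
Initialize: flag = False
Entering loop: for i in range(len(values) - 1):
After iteration 1: i = 0, flag = False
After iteration 2: i = 1, flag = False
After iteration 3: i = 2, flag = False
After iteration 4: i = 3, flag = False
After iteration 5: i = 4, flag = False
After iteration 6: i = 5, flag = False
Loop ends.

Final answer: False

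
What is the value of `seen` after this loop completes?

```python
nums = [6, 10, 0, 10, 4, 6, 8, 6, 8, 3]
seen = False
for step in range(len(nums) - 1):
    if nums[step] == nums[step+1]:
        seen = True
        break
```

Let's trace through this code step by step.

Initialize: nums = [6, 10, 0, 10, 4, 6, 8, 6, 8, 3]
Initialize: seen = False
Entering loop: for step in range(len(nums) - 1):
After iteration 1: step = 0, seen = False
After iteration 2: step = 1, seen = False
After iteration 3: step = 2, seen = False
After iteration 4: step = 3, seen = False
After iteration 5: step = 4, seen = False
After iteration 6: step = 5, seen = False
After iteration 7: step = 6, seen = False
After iteration 8: step = 7, seen = False
After iteration 9: step = 8, seen = False
Loop ends.

Final answer: False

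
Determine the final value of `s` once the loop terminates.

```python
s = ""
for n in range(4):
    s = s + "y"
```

Let's trace through this code step by step.

Initialize: s = ''
Entering loop: for n in range(4):
After iteration 1: n = 0, s = 'y'
After iteration 2: n = 1, s = 'yy'
After iteration 3: n = 2, s = 'yyy'
After iteration 4: n = 3, s = 'yyyy'
Loop ends.

Final answer: 'yyyy'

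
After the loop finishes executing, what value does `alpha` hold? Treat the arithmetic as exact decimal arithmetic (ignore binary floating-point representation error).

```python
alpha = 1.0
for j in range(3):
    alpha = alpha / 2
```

Let's trace through this code step by step.

Initialize: alpha = 1.0
Entering loop: for j in range(3):
After iteration 1: j = 0, alpha = 0.5
After iteration 2: j = 1, alpha = 0.25
After iteration 3: j = 2, alpha = 0.125
Loop ends.

Final answer: 0.125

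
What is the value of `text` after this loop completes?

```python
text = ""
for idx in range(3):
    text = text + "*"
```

Let's trace through this code step by step.

Initialize: text = ''
Entering loop: for idx in range(3):
After iteration 1: idx = 0, text = '*'
After iteration 2: idx = 1, text = '**'
After iteration 3: idx = 2, text = '***'
Loop ends.

Final answer: '***'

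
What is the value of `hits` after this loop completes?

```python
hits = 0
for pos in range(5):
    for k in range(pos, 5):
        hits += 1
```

Let's trace through this code step by step.

Initialize: hits = 0
Entering loop: for pos in range(5):
After iteration 1: pos = 0, hits = 5
After iteration 2: pos = 1, hits = 9
After iteration 3: pos = 2, hits = 12
After iteration 4: pos = 3, hits = 14
After iteration 5: pos = 4, hits = 15
Loop ends.

Final answer: 15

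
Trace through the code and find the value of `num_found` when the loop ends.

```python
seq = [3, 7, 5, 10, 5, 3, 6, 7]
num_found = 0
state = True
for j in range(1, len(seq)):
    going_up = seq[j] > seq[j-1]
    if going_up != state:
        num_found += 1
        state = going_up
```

Let's trace through this code step by step.

Initialize: seq = [3, 7, 5, 10, 5, 3, 6, 7]
Initialize: num_found = 0
Initialize: state = True
Entering loop: for j in range(1, len(seq)):
After iteration 1: j = 1, num_found = 0, state = True, going_up = True
After iteration 2: j = 2, num_found = 1, state = False, going_up = False
After iteration 3: j = 3, num_found = 2, state = True, going_up = True
After iteration 4: j = 4, num_found = 3, state = False, going_up = False
After iteration 5: j = 5, num_found = 3, state = False, going_up = False
After iteration 6: j = 6, num_found = 4, state = True, going_up = True
After iteration 7: j = 7, num_found = 4, state = True, going_up = True
Loop ends.

Final answer: 4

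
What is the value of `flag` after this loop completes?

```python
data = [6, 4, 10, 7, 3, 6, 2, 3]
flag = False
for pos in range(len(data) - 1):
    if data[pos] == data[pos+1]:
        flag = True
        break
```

Let's trace through this code step by step.

Initialize: data = [6, 4, 10, 7, 3, 6, 2, 3]
Initialize: flag = False
Entering loop: for pos in range(len(data) - 1):
After iteration 1: pos = 0, flag = False
After iteration 2: pos = 1, flag = False
After iteration 3: pos = 2, flag = False
After iteration 4: pos = 3, flag = False
After iteration 5: pos = 4, flag = False
After iteration 6: pos = 5, flag = False
After iteration 7: pos = 6, flag = False
Loop ends.

Final answer: False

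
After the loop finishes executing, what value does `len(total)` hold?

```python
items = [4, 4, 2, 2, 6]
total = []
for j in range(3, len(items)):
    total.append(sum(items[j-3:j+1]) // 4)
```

Let's trace through this code step by step.

Initialize: items = [4, 4, 2, 2, 6]
Initialize: total = []
Entering loop: for j in range(3, len(items)):
After iteration 1: j = 3, total = [3]
After iteration 2: j = 4, total = [3, 3]
Loop ends.
len(total) = 2

Final answer: 2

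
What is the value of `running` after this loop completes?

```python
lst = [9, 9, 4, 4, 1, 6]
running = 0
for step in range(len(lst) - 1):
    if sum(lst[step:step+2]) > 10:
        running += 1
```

Let's trace through this code step by step.

Initialize: lst = [9, 9, 4, 4, 1, 6]
Initialize: running = 0
Entering loop: for step in range(len(lst) - 1):
After iteration 1: step = 0, running = 1
After iteration 2: step = 1, running = 2
After iteration 3: step = 2, running = 2
After iteration 4: step = 3, running = 2
After iteration 5: step = 4, running = 2
Loop ends.

Final answer: 2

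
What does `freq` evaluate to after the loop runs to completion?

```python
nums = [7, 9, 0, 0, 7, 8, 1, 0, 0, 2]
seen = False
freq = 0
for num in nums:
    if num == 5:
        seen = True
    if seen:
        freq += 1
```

Let's trace through this code step by step.

Initialize: nums = [7, 9, 0, 0, 7, 8, 1, 0, 0, 2]
Initialize: seen = False
Initialize: freq = 0
Entering loop: for num in nums:
After iteration 1: num = 7, freq = 0
After iteration 2: num = 9, freq = 0
After iteration 3: num = 0, freq = 0
After iteration 4: num = 0, freq = 0
After iteration 5: num = 7, freq = 0
After iteration 6: num = 8, freq = 0
After iteration 7: num = 1, freq = 0
After iteration 8: num = 0, freq = 0
After iteration 9: num = 0, freq = 0
After iteration 10: num = 2, freq = 0
Loop ends.

Final answer: 0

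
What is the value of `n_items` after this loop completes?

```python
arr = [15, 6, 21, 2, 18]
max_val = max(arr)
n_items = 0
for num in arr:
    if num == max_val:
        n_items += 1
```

Let's trace through this code step by step.

Initialize: arr = [15, 6, 21, 2, 18]
Initialize: max_val = 21
Initialize: n_items = 0
Entering loop: for num in arr:
After iteration 1: num = 15, n_items = 0
After iteration 2: num = 6, n_items = 0
After iteration 3: num = 21, n_items = 1
After iteration 4: num = 2, n_items = 1
After iteration 5: num = 18, n_items = 1
Loop ends.

Final answer: 1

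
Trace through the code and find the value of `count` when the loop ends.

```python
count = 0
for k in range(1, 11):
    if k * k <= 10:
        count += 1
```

Let's trace through this code step by step.

Initialize: count = 0
Entering loop: for k in range(1, 11):
After iteration 1: k = 1, count = 1
After iteration 2: k = 2, count = 2
After iteration 3: k = 3, count = 3
After iteration 4: k = 4, count = 3
After iteration 5: k = 5, count = 3
After iteration 6: k = 6, count = 3
After iteration 7: k = 7, count = 3
After iteration 8: k = 8, count = 3
After iteration 9: k = 9, count = 3
After iteration 10: k = 10, count = 3
Loop ends.

Final answer: 3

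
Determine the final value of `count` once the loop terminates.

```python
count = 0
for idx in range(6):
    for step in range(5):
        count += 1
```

Let's trace through this code step by step.

Initialize: count = 0
Entering loop: for idx in range(6):
After iteration 1: idx = 0, count = 5
After iteration 2: idx = 1, count = 10
After iteration 3: idx = 2, count = 15
After iteration 4: idx = 3, count = 20
After iteration 5: idx = 4, count = 25
After iteration 6: idx = 5, count = 30
Loop ends.

Final answer: 30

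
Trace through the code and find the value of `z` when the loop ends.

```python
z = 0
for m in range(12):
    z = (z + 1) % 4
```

Let's trace through this code step by step.

Initialize: z = 0
Entering loop: for m in range(12):
After iteration 1: m = 0, z = 1
After iteration 2: m = 1, z = 2
After iteration 3: m = 2, z = 3
After iteration 4: m = 3, z = 0
After iteration 5: m = 4, z = 1
After iteration 6: m = 5, z = 2
After iteration 7: m = 6, z = 3
After iteration 8: m = 7, z = 0
After iteration 9: m = 8, z = 1
After iteration 10: m = 9, z = 2
After iteration 11: m = 10, z = 3
After iteration 12: m = 11, z = 0
Loop ends.

Final answer: 0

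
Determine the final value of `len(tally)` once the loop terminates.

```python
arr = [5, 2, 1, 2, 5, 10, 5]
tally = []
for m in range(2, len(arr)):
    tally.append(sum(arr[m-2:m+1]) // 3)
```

Let's trace through this code step by step.

Initialize: arr = [5, 2, 1, 2, 5, 10, 5]
Initialize: tally = []
Entering loop: for m in range(2, len(arr)):
After iteration 1: m = 2, tally = [2]
After iteration 2: m = 3, tally = [2, 1]
After iteration 3: m = 4, tally = [2, 1, 2]
After iteration 4: m = 5, tally = [2, 1, 2, 5]
After iteration 5: m = 6, tally = [2, 1, 2, 5, 6]
Loop ends.
len(tally) = 5

Final answer: 5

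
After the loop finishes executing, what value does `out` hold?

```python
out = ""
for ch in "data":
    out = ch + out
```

Let's trace through this code step by step.

Initialize: out = ''
Entering loop: for ch in "data":
After iteration 1: ch = 'd', out = 'd'
After iteration 2: ch = 'a', out = 'ad'
After iteration 3: ch = 't', out = 'tad'
After iteration 4: ch = 'a', out = 'atad'
Loop ends.

Final answer: 'atad'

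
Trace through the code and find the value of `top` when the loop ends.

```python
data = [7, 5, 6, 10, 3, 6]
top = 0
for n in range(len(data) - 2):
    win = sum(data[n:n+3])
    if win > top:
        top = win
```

Let's trace through this code step by step.

Initialize: data = [7, 5, 6, 10, 3, 6]
Initialize: top = 0
Entering loop: for n in range(len(data) - 2):
After iteration 1: n = 0, top = 18, win = 18
After iteration 2: n = 1, top = 21, win = 21
After iteration 3: n = 2, top = 21, win = 19
After iteration 4: n = 3, top = 21, win = 19
Loop ends.

Final answer: 21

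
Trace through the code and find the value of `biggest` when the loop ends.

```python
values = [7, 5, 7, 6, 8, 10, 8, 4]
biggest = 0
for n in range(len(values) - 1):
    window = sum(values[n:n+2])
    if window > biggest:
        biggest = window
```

Let's trace through this code step by step.

Initialize: values = [7, 5, 7, 6, 8, 10, 8, 4]
Initialize: biggest = 0
Entering loop: for n in range(len(values) - 1):
After iteration 1: n = 0, biggest = 12, window = 12
After iteration 2: n = 1, biggest = 12, window = 12
After iteration 3: n = 2, biggest = 13, window = 13
After iteration 4: n = 3, biggest = 14, window = 14
After iteration 5: n = 4, biggest = 18, window = 18
After iteration 6: n = 5, biggest = 18, window = 18
After iteration 7: n = 6, biggest = 18, window = 12
Loop ends.

Final answer: 18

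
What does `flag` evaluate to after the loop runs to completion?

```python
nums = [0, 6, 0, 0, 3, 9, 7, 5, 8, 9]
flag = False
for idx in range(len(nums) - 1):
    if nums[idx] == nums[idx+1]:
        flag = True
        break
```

Let's trace through this code step by step.

Initialize: nums = [0, 6, 0, 0, 3, 9, 7, 5, 8, 9]
Initialize: flag = False
Entering loop: for idx in range(len(nums) - 1):
After iteration 1: idx = 0, flag = False
After iteration 2: idx = 1, flag = False
After iteration 3: idx = 2, flag = True
Loop ends.

Final answer: True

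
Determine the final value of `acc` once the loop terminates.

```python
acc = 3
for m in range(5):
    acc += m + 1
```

Let's trace through this code step by step.

Initialize: acc = 3
Entering loop: for m in range(5):
After iteration 1: m = 0, acc = 4
After iteration 2: m = 1, acc = 6
After iteration 3: m = 2, acc = 9
After iteration 4: m = 3, acc = 13
After iteration 5: m = 4, acc = 18
Loop ends.

Final answer: 18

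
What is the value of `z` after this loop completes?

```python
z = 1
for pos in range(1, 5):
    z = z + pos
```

Let's trace through this code step by step.

Initialize: z = 1
Entering loop: for pos in range(1, 5):
After iteration 1: pos = 1, z = 2
After iteration 2: pos = 2, z = 4
After iteration 3: pos = 3, z = 7
After iteration 4: pos = 4, z = 11
Loop ends.

Final answer: 11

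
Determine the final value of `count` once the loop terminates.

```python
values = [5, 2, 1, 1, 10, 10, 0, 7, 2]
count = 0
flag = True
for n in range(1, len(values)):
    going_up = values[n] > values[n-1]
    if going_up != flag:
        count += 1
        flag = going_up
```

Let's trace through this code step by step.

Initialize: values = [5, 2, 1, 1, 10, 10, 0, 7, 2]
Initialize: count = 0
Initialize: flag = True
Entering loop: for n in range(1, len(values)):
After iteration 1: n = 1, count = 1, flag = False, going_up = False
After iteration 2: n = 2, count = 1, flag = False, going_up = False
After iteration 3: n = 3, count = 1, flag = False, going_up = False
After iteration 4: n = 4, count = 2, flag = True, going_up = True
After iteration 5: n = 5, count = 3, flag = False, going_up = False
After iteration 6: n = 6, count = 3, flag = False, going_up = False
After iteration 7: n = 7, count = 4, flag = True, going_up = True
After iteration 8: n = 8, count = 5, flag = False, going_up = False
Loop ends.

Final answer: 5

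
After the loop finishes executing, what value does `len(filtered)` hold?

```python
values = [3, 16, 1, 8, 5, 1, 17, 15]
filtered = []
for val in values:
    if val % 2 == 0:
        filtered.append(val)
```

Let's trace through this code step by step.

Initialize: values = [3, 16, 1, 8, 5, 1, 17, 15]
Initialize: filtered = []
Entering loop: for val in values:
After iteration 1: val = 3, filtered = []
After iteration 2: val = 16, filtered = [16]
After iteration 3: val = 1, filtered = [16]
After iteration 4: val = 8, filtered = [16, 8]
After iteration 5: val = 5, filtered = [16, 8]
After iteration 6: val = 1, filtered = [16, 8]
After iteration 7: val = 17, filtered = [16, 8]
After iteration 8: val = 15, filtered = [16, 8]
Loop ends.
len(filtered) = 2

Final answer: 2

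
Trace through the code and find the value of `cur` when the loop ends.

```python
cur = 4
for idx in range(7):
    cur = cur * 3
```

Let's trace through this code step by step.

Initialize: cur = 4
Entering loop: for idx in range(7):
After iteration 1: idx = 0, cur = 12
After iteration 2: idx = 1, cur = 36
After iteration 3: idx = 2, cur = 108
After iteration 4: idx = 3, cur = 324
After iteration 5: idx = 4, cur = 972
After iteration 6: idx = 5, cur = 2916
After iteration 7: idx = 6, cur = 8748
Loop ends.

Final answer: 8748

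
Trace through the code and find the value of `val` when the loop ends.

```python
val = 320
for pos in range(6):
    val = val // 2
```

Let's trace through this code step by step.

Initialize: val = 320
Entering loop: for pos in range(6):
After iteration 1: pos = 0, val = 160
After iteration 2: pos = 1, val = 80
After iteration 3: pos = 2, val = 40
After iteration 4: pos = 3, val = 20
After iteration 5: pos = 4, val = 10
After iteration 6: pos = 5, val = 5
Loop ends.

Final answer: 5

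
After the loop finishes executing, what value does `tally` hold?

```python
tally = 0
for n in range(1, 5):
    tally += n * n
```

Let's trace through this code step by step.

Initialize: tally = 0
Entering loop: for n in range(1, 5):
After iteration 1: n = 1, tally = 1
After iteration 2: n = 2, tally = 5
After iteration 3: n = 3, tally = 14
After iteration 4: n = 4, tally = 30
Loop ends.

Final answer: 30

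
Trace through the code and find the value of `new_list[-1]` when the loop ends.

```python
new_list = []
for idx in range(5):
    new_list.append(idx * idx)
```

Let's trace through this code step by step.

Initialize: new_list = []
Entering loop: for idx in range(5):
After iteration 1: idx = 0, new_list = [0]
After iteration 2: idx = 1, new_list = [0, 1]
After iteration 3: idx = 2, new_list = [0, 1, 4]
After iteration 4: idx = 3, new_list = [0, 1, 4, 9]
After iteration 5: idx = 4, new_list = [0, 1, 4, 9, 16]
Loop ends.
new_list[-1] = 16

Final answer: 16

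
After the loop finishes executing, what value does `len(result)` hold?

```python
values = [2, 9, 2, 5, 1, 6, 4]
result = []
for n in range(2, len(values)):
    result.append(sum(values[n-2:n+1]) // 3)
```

Let's trace through this code step by step.

Initialize: values = [2, 9, 2, 5, 1, 6, 4]
Initialize: result = []
Entering loop: for n in range(2, len(values)):
After iteration 1: n = 2, result = [4]
After iteration 2: n = 3, result = [4, 5]
After iteration 3: n = 4, result = [4, 5, 2]
After iteration 4: n = 5, result = [4, 5, 2, 4]
After iteration 5: n = 6, result = [4, 5, 2, 4, 3]
Loop ends.
len(result) = 5

Final answer: 5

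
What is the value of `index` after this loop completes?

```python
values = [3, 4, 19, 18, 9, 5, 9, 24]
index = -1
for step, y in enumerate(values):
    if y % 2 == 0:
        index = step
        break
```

Let's trace through this code step by step.

Initialize: values = [3, 4, 19, 18, 9, 5, 9, 24]
Initialize: index = -1
Entering loop: for step, y in enumerate(values):
After iteration 1: step = 0, y = 3, index = -1
After iteration 2: step = 1, y = 4, index = 1
Loop ends.

Final answer: 1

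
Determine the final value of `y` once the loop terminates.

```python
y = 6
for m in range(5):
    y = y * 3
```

Let's trace through this code step by step.

Initialize: y = 6
Entering loop: for m in range(5):
After iteration 1: m = 0, y = 18
After iteration 2: m = 1, y = 54
After iteration 3: m = 2, y = 162
After iteration 4: m = 3, y = 486
After iteration 5: m = 4, y = 1458
Loop ends.

Final answer: 1458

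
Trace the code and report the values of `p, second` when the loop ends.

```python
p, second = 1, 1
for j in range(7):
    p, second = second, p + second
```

Let's trace through this code step by step.

Initialize: p = 1
Initialize: second = 1
Entering loop: for j in range(7):
After iteration 1: j = 0, p = 1, second = 2
After iteration 2: j = 1, p = 2, second = 3
After iteration 3: j = 2, p = 3, second = 5
After iteration 4: j = 3, p = 5, second = 8
After iteration 5: j = 4, p = 8, second = 13
After iteration 6: j = 5, p = 13, second = 21
After iteration 7: j = 6, p = 21, second = 34
Loop ends.

Final answer: 21, 34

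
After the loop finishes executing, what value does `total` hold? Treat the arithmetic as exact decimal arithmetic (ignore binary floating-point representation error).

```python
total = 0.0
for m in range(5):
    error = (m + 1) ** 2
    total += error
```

Let's trace through this code step by step.

Initialize: total = 0.0
Entering loop: for m in range(5):
After iteration 1: m = 0, total = 1.0, error = 1
After iteration 2: m = 1, total = 5.0, error = 4
After iteration 3: m = 2, total = 14.0, error = 9
After iteration 4: m = 3, total = 30.0, error = 16
After iteration 5: m = 4, total = 55.0, error = 25
Loop ends.

Final answer: 55.0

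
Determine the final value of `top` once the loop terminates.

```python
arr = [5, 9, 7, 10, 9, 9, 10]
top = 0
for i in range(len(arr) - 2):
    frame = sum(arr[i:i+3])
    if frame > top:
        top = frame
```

Let's trace through this code step by step.

Initialize: arr = [5, 9, 7, 10, 9, 9, 10]
Initialize: top = 0
Entering loop: for i in range(len(arr) - 2):
After iteration 1: i = 0, top = 21, frame = 21
After iteration 2: i = 1, top = 26, frame = 26
After iteration 3: i = 2, top = 26, frame = 26
After iteration 4: i = 3, top = 28, frame = 28
After iteration 5: i = 4, top = 28, frame = 28
Loop ends.

Final answer: 28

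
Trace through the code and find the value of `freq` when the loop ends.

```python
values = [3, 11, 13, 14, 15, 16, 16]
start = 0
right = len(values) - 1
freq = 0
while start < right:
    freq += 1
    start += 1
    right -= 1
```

Let's trace through this code step by step.

Initialize: values = [3, 11, 13, 14, 15, 16, 16]
Initialize: start = 0
Initialize: right = 6
Initialize: freq = 0
Entering loop: while start < right:
After iteration 1: start = 1, right = 5, freq = 1
After iteration 2: start = 2, right = 4, freq = 2
After iteration 3: start = 3, right = 3, freq = 3
Loop ends.

Final answer: 3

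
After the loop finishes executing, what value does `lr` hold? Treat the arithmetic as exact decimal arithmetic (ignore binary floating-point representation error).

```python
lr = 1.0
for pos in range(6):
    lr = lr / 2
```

Let's trace through this code step by step.

Initialize: lr = 1.0
Entering loop: for pos in range(6):
After iteration 1: pos = 0, lr = 0.5
After iteration 2: pos = 1, lr = 0.25
After iteration 3: pos = 2, lr = 0.125
After iteration 4: pos = 3, lr = 0.0625
After iteration 5: pos = 4, lr = 0.03125
After iteration 6: pos = 5, lr = 0.015625
Loop ends.

Final answer: 0.015625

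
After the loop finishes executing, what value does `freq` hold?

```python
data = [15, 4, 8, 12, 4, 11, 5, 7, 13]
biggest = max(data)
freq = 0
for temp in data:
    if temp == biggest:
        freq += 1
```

Let's trace through this code step by step.

Initialize: data = [15, 4, 8, 12, 4, 11, 5, 7, 13]
Initialize: biggest = 15
Initialize: freq = 0
Entering loop: for temp in data:
After iteration 1: temp = 15, freq = 1
After iteration 2: temp = 4, freq = 1
After iteration 3: temp = 8, freq = 1
After iteration 4: temp = 12, freq = 1
After iteration 5: temp = 4, freq = 1
After iteration 6: temp = 11, freq = 1
After iteration 7: temp = 5, freq = 1
After iteration 8: temp = 7, freq = 1
After iteration 9: temp = 13, freq = 1
Loop ends.

Final answer: 1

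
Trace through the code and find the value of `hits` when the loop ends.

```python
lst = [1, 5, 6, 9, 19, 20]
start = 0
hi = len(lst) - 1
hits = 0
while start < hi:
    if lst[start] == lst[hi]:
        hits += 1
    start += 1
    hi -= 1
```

Let's trace through this code step by step.

Initialize: lst = [1, 5, 6, 9, 19, 20]
Initialize: start = 0
Initialize: hi = 5
Initialize: hits = 0
Entering loop: while start < hi:
After iteration 1: start = 1, hi = 4, hits = 0
After iteration 2: start = 2, hi = 3, hits = 0
After iteration 3: start = 3, hi = 2, hits = 0
Loop ends.

Final answer: 0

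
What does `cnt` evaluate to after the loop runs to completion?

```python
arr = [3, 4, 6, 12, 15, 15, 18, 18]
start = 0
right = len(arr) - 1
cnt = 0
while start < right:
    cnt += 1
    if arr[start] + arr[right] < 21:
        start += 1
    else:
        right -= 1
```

Let's trace through this code step by step.

Initialize: arr = [3, 4, 6, 12, 15, 15, 18, 18]
Initialize: start = 0
Initialize: right = 7
Initialize: cnt = 0
Entering loop: while start < right:
After iteration 1: start = 0, right = 6, cnt = 1
After iteration 2: start = 0, right = 5, cnt = 2
After iteration 3: start = 1, right = 5, cnt = 3
After iteration 4: start = 2, right = 5, cnt = 4
After iteration 5: start = 2, right = 4, cnt = 5
After iteration 6: start = 2, right = 3, cnt = 6
After iteration 7: start = 3, right = 3, cnt = 7
Loop ends.

Final answer: 7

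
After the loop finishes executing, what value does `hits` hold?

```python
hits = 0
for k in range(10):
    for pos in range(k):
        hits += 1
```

Let's trace through this code step by step.

Initialize: hits = 0
Entering loop: for k in range(10):
After iteration 1: k = 0, hits = 0
After iteration 2: k = 1, hits = 1, pos = 0
After iteration 3: k = 2, hits = 3, pos = 1
After iteration 4: k = 3, hits = 6, pos = 2
After iteration 5: k = 4, hits = 10, pos = 3
After iteration 6: k = 5, hits = 15, pos = 4
After iteration 7: k = 6, hits = 21, pos = 5
After iteration 8: k = 7, hits = 28, pos = 6
After iteration 9: k = 8, hits = 36, pos = 7
After iteration 10: k = 9, hits = 45, pos = 8
Loop ends.

Final answer: 45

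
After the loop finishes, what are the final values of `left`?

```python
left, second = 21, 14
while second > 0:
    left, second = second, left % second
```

Let's trace through this code step by step.

Initialize: left = 21
Initialize: second = 14
Entering loop: while second > 0:
After iteration 1: left = 14, second = 7
After iteration 2: left = 7, second = 0
Loop ends.

Final answer: 7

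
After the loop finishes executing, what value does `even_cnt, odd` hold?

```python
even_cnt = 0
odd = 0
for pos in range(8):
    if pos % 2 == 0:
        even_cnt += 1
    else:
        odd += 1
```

Let's trace through this code step by step.

Initialize: even_cnt = 0
Initialize: odd = 0
Entering loop: for pos in range(8):
After iteration 1: pos = 0, even_cnt = 1, odd = 0
After iteration 2: pos = 1, even_cnt = 1, odd = 1
After iteration 3: pos = 2, even_cnt = 2, odd = 1
After iteration 4: pos = 3, even_cnt = 2, odd = 2
After iteration 5: pos = 4, even_cnt = 3, odd = 2
After iteration 6: pos = 5, even_cnt = 3, odd = 3
After iteration 7: pos = 6, even_cnt = 4, odd = 3
After iteration 8: pos = 7, even_cnt = 4, odd = 4
Loop ends.

Final answer: 4, 4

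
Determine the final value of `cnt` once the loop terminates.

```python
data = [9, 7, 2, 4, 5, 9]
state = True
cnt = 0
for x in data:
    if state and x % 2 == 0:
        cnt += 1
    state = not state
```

Let's trace through this code step by step.

Initialize: data = [9, 7, 2, 4, 5, 9]
Initialize: state = True
Initialize: cnt = 0
Entering loop: for x in data:
After iteration 1: x = 9, state = False, cnt = 0
After iteration 2: x = 7, state = True, cnt = 0
After iteration 3: x = 2, state = False, cnt = 1
After iteration 4: x = 4, state = True, cnt = 1
After iteration 5: x = 5, state = False, cnt = 1
After iteration 6: x = 9, state = True, cnt = 1
Loop ends.

Final answer: 1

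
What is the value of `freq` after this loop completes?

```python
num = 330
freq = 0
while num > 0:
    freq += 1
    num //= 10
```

Let's trace through this code step by step.

Initialize: num = 330
Initialize: freq = 0
Entering loop: while num > 0:
After iteration 1: num = 33, freq = 1
After iteration 2: num = 3, freq = 2
After iteration 3: num = 0, freq = 3
Loop ends.

Final answer: 3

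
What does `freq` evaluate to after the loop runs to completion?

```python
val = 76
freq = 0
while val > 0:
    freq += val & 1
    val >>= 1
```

Let's trace through this code step by step.

Initialize: val = 76
Initialize: freq = 0
Entering loop: while val > 0:
After iteration 1: val = 38, freq = 0
After iteration 2: val = 19, freq = 0
After iteration 3: val = 9, freq = 1
After iteration 4: val = 4, freq = 2
After iteration 5: val = 2, freq = 2
After iteration 6: val = 1, freq = 2
After iteration 7: val = 0, freq = 3
Loop ends.

Final answer: 3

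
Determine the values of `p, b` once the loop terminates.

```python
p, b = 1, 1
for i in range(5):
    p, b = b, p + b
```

Let's trace through this code step by step.

Initialize: p = 1
Initialize: b = 1
Entering loop: for i in range(5):
After iteration 1: i = 0, p = 1, b = 2
After iteration 2: i = 1, p = 2, b = 3
After iteration 3: i = 2, p = 3, b = 5
After iteration 4: i = 3, p = 5, b = 8
After iteration 5: i = 4, p = 8, b = 13
Loop ends.

Final answer: 8, 13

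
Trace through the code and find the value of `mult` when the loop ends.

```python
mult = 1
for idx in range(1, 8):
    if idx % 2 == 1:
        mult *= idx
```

Let's trace through this code step by step.

Initialize: mult = 1
Entering loop: for idx in range(1, 8):
After iteration 1: idx = 1, mult = 1
After iteration 2: idx = 2, mult = 1
After iteration 3: idx = 3, mult = 3
After iteration 4: idx = 4, mult = 3
After iteration 5: idx = 5, mult = 15
After iteration 6: idx = 6, mult = 15
After iteration 7: idx = 7, mult = 105
Loop ends.

Final answer: 105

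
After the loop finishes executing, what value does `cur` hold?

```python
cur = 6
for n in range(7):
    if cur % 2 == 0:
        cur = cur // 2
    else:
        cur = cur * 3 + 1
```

Let's trace through this code step by step.

Initialize: cur = 6
Entering loop: for n in range(7):
After iteration 1: n = 0, cur = 3
After iteration 2: n = 1, cur = 10
After iteration 3: n = 2, cur = 5
After iteration 4: n = 3, cur = 16
After iteration 5: n = 4, cur = 8
After iteration 6: n = 5, cur = 4
After iteration 7: n = 6, cur = 2
Loop ends.

Final answer: 2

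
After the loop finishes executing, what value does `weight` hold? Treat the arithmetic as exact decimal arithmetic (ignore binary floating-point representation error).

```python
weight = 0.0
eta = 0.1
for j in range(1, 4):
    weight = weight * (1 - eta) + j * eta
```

Let's trace through this code step by step.

Initialize: weight = 0.0
Initialize: eta = 0.1
Entering loop: for j in range(1, 4):
After iteration 1: j = 1, weight = 0.1
After iteration 2: j = 2, weight = 0.29
After iteration 3: j = 3, weight = 0.561
Loop ends.

Final answer: 0.561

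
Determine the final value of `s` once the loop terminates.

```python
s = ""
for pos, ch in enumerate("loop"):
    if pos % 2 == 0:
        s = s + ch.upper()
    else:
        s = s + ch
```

Let's trace through this code step by step.

Initialize: s = ''
Entering loop: for pos, ch in enumerate("loop"):
After iteration 1: pos = 0, ch = 'l', s = 'L'
After iteration 2: pos = 1, ch = 'o', s = 'Lo'
After iteration 3: pos = 2, ch = 'o', s = 'LoO'
After iteration 4: pos = 3, ch = 'p', s = 'LoOp'
Loop ends.

Final answer: 'LoOp'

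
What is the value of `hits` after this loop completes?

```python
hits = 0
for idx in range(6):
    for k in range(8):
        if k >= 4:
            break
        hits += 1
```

Let's trace through this code step by step.

Initialize: hits = 0
Entering loop: for idx in range(6):
After iteration 1: idx = 0, hits = 4
After iteration 2: idx = 1, hits = 8
After iteration 3: idx = 2, hits = 12
After iteration 4: idx = 3, hits = 16
After iteration 5: idx = 4, hits = 20
After iteration 6: idx = 5, hits = 24
Loop ends.

Final answer: 24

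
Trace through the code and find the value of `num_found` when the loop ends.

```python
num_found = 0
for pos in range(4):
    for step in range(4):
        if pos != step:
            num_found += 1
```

Let's trace through this code step by step.

Initialize: num_found = 0
Entering loop: for pos in range(4):
After iteration 1: pos = 0, num_found = 3
After iteration 2: pos = 1, num_found = 6
After iteration 3: pos = 2, num_found = 9
After iteration 4: pos = 3, num_found = 12
Loop ends.

Final answer: 12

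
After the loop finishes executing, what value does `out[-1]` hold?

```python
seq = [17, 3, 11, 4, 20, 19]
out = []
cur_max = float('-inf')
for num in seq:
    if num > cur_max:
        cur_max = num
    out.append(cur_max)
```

Let's trace through this code step by step.

Initialize: seq = [17, 3, 11, 4, 20, 19]
Initialize: out = []
Initialize: cur_max = -inf
Entering loop: for num in seq:
After iteration 1: num = 17, out = [17], cur_max = 17
After iteration 2: num = 3, out = [17, 17], cur_max = 17
After iteration 3: num = 11, out = [17, 17, 17], cur_max = 17
After iteration 4: num = 4, out = [17, 17, 17, 17], cur_max = 17
After iteration 5: num = 20, out = [17, 17, 17, 17, 20], cur_max = 20
After iteration 6: num = 19, out = [17, 17, 17, 17, 20, 20], cur_max = 20
Loop ends.
out[-1] = 20

Final answer: 20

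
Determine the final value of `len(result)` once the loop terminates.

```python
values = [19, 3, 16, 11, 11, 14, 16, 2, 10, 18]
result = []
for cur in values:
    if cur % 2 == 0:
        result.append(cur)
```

Let's trace through this code step by step.

Initialize: values = [19, 3, 16, 11, 11, 14, 16, 2, 10, 18]
Initialize: result = []
Entering loop: for cur in values:
After iteration 1: cur = 19, result = []
After iteration 2: cur = 3, result = []
After iteration 3: cur = 16, result = [16]
After iteration 4: cur = 11, result = [16]
After iteration 5: cur = 11, result = [16]
After iteration 6: cur = 14, result = [16, 14]
After iteration 7: cur = 16, result = [16, 14, 16]
After iteration 8: cur = 2, result = [16, 14, 16, 2]
After iteration 9: cur = 10, result = [16, 14, 16, 2, 10]
After iteration 10: cur = 18, result = [16, 14, 16, 2, 10, 18]
Loop ends.
len(result) = 6

Final answer: 6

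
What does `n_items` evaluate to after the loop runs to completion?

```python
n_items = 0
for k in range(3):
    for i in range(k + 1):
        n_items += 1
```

Let's trace through this code step by step.

Initialize: n_items = 0
Entering loop: for k in range(3):
After iteration 1: k = 0, n_items = 1, i = 0
After iteration 2: k = 1, n_items = 3, i = 1
After iteration 3: k = 2, n_items = 6, i = 2
Loop ends.

Final answer: 6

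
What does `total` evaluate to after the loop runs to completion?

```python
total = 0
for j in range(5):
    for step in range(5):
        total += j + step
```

Let's trace through this code step by step.

Initialize: total = 0
Entering loop: for j in range(5):
After iteration 1: j = 0, total = 10
After iteration 2: j = 1, total = 25
After iteration 3: j = 2, total = 45
After iteration 4: j = 3, total = 70
After iteration 5: j = 4, total = 100
Loop ends.

Final answer: 100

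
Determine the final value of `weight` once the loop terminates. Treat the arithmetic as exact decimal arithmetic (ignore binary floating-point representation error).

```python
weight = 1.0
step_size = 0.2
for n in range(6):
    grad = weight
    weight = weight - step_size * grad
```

Let's trace through this code step by step.

Initialize: weight = 1.0
Initialize: step_size = 0.2
Entering loop: for n in range(6):
After iteration 1: n = 0, weight = 0.8, grad = 1.0
After iteration 2: n = 1, weight = 0.64, grad = 0.8
After iteration 3: n = 2, weight = 0.512, grad = 0.64
After iteration 4: n = 3, weight = 0.4096, grad = 0.512
After iteration 5: n = 4, weight = 0.32768, grad = 0.4096
After iteration 6: n = 5, weight = 0.262144, grad = 0.32768
Loop ends.

Final answer: 0.262144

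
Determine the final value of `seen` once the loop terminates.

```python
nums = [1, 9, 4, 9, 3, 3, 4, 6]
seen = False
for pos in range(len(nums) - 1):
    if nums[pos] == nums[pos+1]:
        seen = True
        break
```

Let's trace through this code step by step.

Initialize: nums = [1, 9, 4, 9, 3, 3, 4, 6]
Initialize: seen = False
Entering loop: for pos in range(len(nums) - 1):
After iteration 1: pos = 0, seen = False
After iteration 2: pos = 1, seen = False
After iteration 3: pos = 2, seen = False
After iteration 4: pos = 3, seen = False
After iteration 5: pos = 4, seen = True
Loop ends.

Final answer: True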